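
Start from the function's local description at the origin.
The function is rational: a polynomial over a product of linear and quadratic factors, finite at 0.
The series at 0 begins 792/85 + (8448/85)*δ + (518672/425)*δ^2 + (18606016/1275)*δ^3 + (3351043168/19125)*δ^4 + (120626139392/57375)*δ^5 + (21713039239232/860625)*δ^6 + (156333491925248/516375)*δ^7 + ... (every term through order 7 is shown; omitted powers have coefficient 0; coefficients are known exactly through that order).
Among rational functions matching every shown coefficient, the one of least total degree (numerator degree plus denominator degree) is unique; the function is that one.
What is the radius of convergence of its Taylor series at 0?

The radius of convergence is 1/12.

No rational of total degree below 3 reproduces all 8 coefficients; solving the [0/3] Pade equations on them gives f(δ) = 11/(17*(δ - 1/12)*(δ**2 - 10*δ/9 - 5/6)), whose expansion matches every shown term.
Denominator factor (δ**2 - 10*δ/9 - 5/6): discriminant 370/81, real irrational roots 5/9 + (1/18)*sqrt(370) and 5/9 - (1/18)*sqrt(370); poles of order 1, moduli 5/9 + (1/18)*sqrt(370) and -5/9 + (1/18)*sqrt(370).
Denominator factor (δ - 1/12): pole of order 1 at 1/12, modulus 1/12.
The radius of convergence is the smallest modulus among the singular points: 1/12.


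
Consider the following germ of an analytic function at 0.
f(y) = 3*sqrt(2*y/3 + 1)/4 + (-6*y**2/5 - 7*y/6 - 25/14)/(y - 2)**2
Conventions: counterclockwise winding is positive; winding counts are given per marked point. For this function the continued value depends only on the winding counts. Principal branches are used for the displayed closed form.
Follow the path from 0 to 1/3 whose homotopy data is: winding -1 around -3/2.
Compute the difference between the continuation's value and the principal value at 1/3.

The rational part is single-valued and drops out of the difference; each branch term changes only by its own monodromy.
(3/4)*sqrt(1 - y/(-3/2)): winding -1 is odd, the square root flips sign, contributing -2*(3/4)*sqrt(1 - (1/3)/(-3/2)) = -2*(3/4)*sqrt(11/9) = -(1/2)*sqrt(11).
Summing the contributions at y = 1/3 gives -(1/2)*sqrt(11).

Continued minus principal equals -(1/2)*sqrt(11).


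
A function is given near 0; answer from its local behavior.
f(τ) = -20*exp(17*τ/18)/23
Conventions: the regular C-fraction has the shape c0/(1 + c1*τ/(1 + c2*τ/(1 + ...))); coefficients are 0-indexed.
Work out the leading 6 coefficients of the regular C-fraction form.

Taylor coefficients (expand at 0): a_0 = -20/23, a_1 = -170/207, a_2 = -1445/3726, a_3 = -24565/201204, a_4 = -417605/14486688, a_5 = -1419857/260760384.
c0 = a_0 = -20/23. Peel one level at a time: if S = 1 + c*τ/S' with S'(0) = 1, then c is the τ-coefficient of S and S' = c*τ/(S - 1).
S_1 = c0/f = 1 + (-17/18)*τ + (289/648)*τ^2 + ...; c1 = -17/18.
S_2 = c1*τ/(S_1 - 1) = 1 + (17/36)*τ + (289/3888)*τ^2 + ...; c2 = 17/36.
S_3 = c2*τ/(S_2 - 1) = 1 + (-17/108)*τ + (289/11664)*τ^2 + ...; c3 = -17/108.
S_4 = c3*τ/(S_3 - 1) = 1 + (17/108)*τ + (289/19440)*τ^2 + ...; c4 = 17/108.
S_5 = c4*τ/(S_4 - 1) = 1 + (-17/180)*τ + ...; c5 = -17/180.

The regular C-fraction coefficients are [-20/23, -17/18, 17/36, -17/108, 17/108, -17/180].


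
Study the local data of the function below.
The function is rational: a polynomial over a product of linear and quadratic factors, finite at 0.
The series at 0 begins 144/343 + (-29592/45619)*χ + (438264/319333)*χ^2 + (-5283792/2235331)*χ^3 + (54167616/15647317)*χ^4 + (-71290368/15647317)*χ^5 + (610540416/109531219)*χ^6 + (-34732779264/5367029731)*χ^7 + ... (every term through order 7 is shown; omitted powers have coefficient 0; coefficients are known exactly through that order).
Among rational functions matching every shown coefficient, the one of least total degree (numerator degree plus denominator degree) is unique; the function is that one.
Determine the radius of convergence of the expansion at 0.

The radius of convergence is 7/6.

No rational of total degree below 5 reproduces all 8 coefficients; solving the [2/3] Pade equations on them gives f(χ) = (χ**2 + 13*χ/19 + 2/3)/(χ + 7/6)**3, whose expansion matches every shown term.
Denominator factor (χ + 7/6)^3: pole of order 3 at -7/6, modulus 7/6.
The radius of convergence is the smallest modulus among the singular points: 7/6.


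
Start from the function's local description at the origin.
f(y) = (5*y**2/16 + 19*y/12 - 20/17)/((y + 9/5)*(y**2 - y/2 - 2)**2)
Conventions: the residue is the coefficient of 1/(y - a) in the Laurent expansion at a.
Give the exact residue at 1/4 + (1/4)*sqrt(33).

The factor y**2 - y/2 - 2 splits as (y - a)(y - a') with a = 1/4 + (1/4)*sqrt(33), a' = 1/4 - (1/4)*sqrt(33). At the order-2 pole a set g(y) = (y - a)^2*f(y) = [(5*y**2/16 + 19*y/12 - 20/17)/(y + 9/5)] / (y - a')^2.
Order-2 pole: residue = g'(a); g'(1/4 + (1/4)*sqrt(33)) = 512375/1557064 - (282293395/5086928088)*sqrt(33), so the residue is 512375/1557064 - (282293395/5086928088)*sqrt(33).

The residue is 512375/1557064 - (282293395/5086928088)*sqrt(33).


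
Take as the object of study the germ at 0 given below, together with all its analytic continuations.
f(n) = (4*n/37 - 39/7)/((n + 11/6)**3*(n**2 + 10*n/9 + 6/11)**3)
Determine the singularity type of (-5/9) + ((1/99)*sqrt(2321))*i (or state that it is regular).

The denominator factor n**2 + 10*n/9 + 6/11 vanishes at (-5/9) + ((1/99)*sqrt(2321))*i and appears to the power 3; the numerator there equals (-13127/2331) + ((4/3663)*sqrt(2321))*i, nonzero, and no other factor vanishes.
Hence a pole whose order is the multiplicity, 3.

The point is a pole of order 3.


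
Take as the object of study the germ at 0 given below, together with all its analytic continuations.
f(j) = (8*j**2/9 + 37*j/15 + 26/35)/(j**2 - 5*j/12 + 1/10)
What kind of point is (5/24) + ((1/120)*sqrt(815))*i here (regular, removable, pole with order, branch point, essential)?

The point is a pole of order 1.

The denominator factor j**2 - 5*j/12 + 1/10 vanishes at (5/24) + ((1/120)*sqrt(815))*i and appears to the power 1; the numerator there equals (28237/22680) + ((383/16200)*sqrt(815))*i, nonzero, and no other factor vanishes.
Hence a pole whose order is the multiplicity, 1.


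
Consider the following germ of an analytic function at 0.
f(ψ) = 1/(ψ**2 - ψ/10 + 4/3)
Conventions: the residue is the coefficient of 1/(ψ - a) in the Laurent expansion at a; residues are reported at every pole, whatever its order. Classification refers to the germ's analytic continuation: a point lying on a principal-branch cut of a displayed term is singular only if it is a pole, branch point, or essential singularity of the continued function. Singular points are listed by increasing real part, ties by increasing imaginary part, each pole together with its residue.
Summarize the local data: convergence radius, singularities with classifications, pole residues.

Denominator factor (ψ**2 - ψ/10 + 4/3): discriminant -1597/300, complex-conjugate roots (1/20) + ((1/60)*sqrt(4791))*i and (1/20) - ((1/60)*sqrt(4791))*i; poles of order 1, moduli (2/3)*sqrt(3) and (2/3)*sqrt(3).
The radius of convergence is the smallest modulus among the singular points: (2/3)*sqrt(3).
The factor ψ**2 - ψ/10 + 4/3 splits as (ψ - a)(ψ - a') with a = (1/20) - ((1/60)*sqrt(4791))*i, a' = (1/20) + ((1/60)*sqrt(4791))*i. At the order-1 pole a set g(ψ) = (ψ - a)*f(ψ) = [1] / (ψ - a').
Simple pole: residue = g(a) at a = (1/20) - ((1/60)*sqrt(4791))*i, which is ((10/1597)*sqrt(4791))*i.
The factor ψ**2 - ψ/10 + 4/3 splits as (ψ - a)(ψ - a') with a = (1/20) + ((1/60)*sqrt(4791))*i, a' = (1/20) - ((1/60)*sqrt(4791))*i. At the order-1 pole a set g(ψ) = (ψ - a)*f(ψ) = [1] / (ψ - a').
Simple pole: residue = g(a) at a = (1/20) + ((1/60)*sqrt(4791))*i, which is -((10/1597)*sqrt(4791))*i.
List the singular points by increasing real part (a conjugate pair: the negative imaginary part first).

Radius of convergence at 0: (2/3)*sqrt(3).
At (1/20) - ((1/60)*sqrt(4791))*i: a pole of order 1; residue ((10/1597)*sqrt(4791))*i.
At (1/20) + ((1/60)*sqrt(4791))*i: a pole of order 1; residue -((10/1597)*sqrt(4791))*i.


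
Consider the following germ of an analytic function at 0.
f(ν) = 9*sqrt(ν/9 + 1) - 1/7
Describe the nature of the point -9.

The point is an algebraic (square-root) branch point.

The term (9)*sqrt(1 - ν/(-9)) has argument 1 - -9/(-9) = 0 at -9: a square-root (algebraic, two-sheeted) branch point; the remaining terms are analytic or single-valued there.


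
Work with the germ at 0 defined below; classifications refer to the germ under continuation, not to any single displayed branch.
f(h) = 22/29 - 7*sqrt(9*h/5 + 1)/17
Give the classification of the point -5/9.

The point is an algebraic (square-root) branch point.

The term (-7/17)*sqrt(1 - h/(-5/9)) has argument 1 - -5/9/(-5/9) = 0 at -5/9: a square-root (algebraic, two-sheeted) branch point; the remaining terms are analytic or single-valued there.


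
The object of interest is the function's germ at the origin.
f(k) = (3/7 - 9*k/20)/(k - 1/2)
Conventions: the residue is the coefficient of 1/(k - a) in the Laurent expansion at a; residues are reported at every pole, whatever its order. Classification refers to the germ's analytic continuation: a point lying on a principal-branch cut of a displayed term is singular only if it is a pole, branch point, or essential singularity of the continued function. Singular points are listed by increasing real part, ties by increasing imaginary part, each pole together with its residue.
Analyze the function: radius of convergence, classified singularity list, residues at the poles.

Radius of convergence at 0: 1/2.
At 1/2: a pole of order 1; residue 57/280.

Denominator factor (k - 1/2): pole of order 1 at 1/2, modulus 1/2.
The radius of convergence is the smallest modulus among the singular points: 1/2.
At the order-1 pole 1/2 set g(k) = (k - (1/2))*f(k) = 3/7 - 9*k/20.
Simple pole: residue = g(a) at a = 1/2, which is 57/280.


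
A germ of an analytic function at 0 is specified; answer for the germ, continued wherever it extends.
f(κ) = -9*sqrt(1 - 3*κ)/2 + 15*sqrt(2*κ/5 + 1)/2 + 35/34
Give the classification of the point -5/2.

The point is an algebraic (square-root) branch point.

The term (15/2)*sqrt(1 - κ/(-5/2)) has argument 1 - -5/2/(-5/2) = 0 at -5/2: a square-root (algebraic, two-sheeted) branch point; the remaining terms are analytic or single-valued there.


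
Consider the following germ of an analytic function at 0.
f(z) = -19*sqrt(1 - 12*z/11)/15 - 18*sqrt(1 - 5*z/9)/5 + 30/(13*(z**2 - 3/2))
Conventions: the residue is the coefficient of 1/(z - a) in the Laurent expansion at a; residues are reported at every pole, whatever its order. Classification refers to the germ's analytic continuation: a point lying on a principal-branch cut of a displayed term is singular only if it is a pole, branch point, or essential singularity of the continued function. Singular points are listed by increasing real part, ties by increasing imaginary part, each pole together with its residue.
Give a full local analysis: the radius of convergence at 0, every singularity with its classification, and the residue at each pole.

Radius of convergence at 0: 11/12.
At -(1/2)*sqrt(6): a pole of order 1; residue -(5/13)*sqrt(6).
At 11/12: an algebraic (square-root) branch point.
At (1/2)*sqrt(6): a pole of order 1; residue (5/13)*sqrt(6).
At 9/5: an algebraic (square-root) branch point.

Denominator factor (z**2 - 3/2): discriminant 6, real irrational roots (1/2)*sqrt(6) and -(1/2)*sqrt(6); poles of order 1, moduli (1/2)*sqrt(6) and (1/2)*sqrt(6).
Branch term (-18/5)*sqrt(1 - z/(9/5)): its argument vanishes at z = 9/5, a square-root branch point, modulus 9/5.
Branch term (-19/15)*sqrt(1 - z/(11/12)): its argument vanishes at z = 11/12, a square-root branch point, modulus 11/12.
The radius of convergence is the smallest modulus among the singular points: 11/12.
The branch terms are analytic at -(1/2)*sqrt(6) and contribute nothing to the residue; only the rational part matters.
The factor z**2 - 3/2 splits as (z - a)(z - a') with a = -(1/2)*sqrt(6), a' = (1/2)*sqrt(6). At the order-1 pole a set g(z) = (z - a)*(rational part) = [30/13] / (z - a').
Simple pole: residue = g(a) at a = -(1/2)*sqrt(6), which is -(5/13)*sqrt(6).
The branch terms are analytic at (1/2)*sqrt(6) and contribute nothing to the residue; only the rational part matters.
The factor z**2 - 3/2 splits as (z - a)(z - a') with a = (1/2)*sqrt(6), a' = -(1/2)*sqrt(6). At the order-1 pole a set g(z) = (z - a)*(rational part) = [30/13] / (z - a').
Simple pole: residue = g(a) at a = (1/2)*sqrt(6), which is (5/13)*sqrt(6).
List the singular points by increasing real part (a conjugate pair: the negative imaginary part first).


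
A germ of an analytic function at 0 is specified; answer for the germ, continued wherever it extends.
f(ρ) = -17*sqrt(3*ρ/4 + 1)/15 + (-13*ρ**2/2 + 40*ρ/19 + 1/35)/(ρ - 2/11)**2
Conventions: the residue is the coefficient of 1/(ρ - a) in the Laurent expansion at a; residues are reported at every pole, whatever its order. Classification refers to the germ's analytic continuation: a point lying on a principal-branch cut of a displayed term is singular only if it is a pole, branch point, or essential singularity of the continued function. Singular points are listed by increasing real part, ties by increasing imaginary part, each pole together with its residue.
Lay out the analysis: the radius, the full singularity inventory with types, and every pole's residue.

Radius of convergence at 0: 2/11.
At -4/3: an algebraic (square-root) branch point.
At 2/11: a pole of order 2; residue -54/209.

Denominator factor (ρ - 2/11)^2: pole of order 2 at 2/11, modulus 2/11.
Branch term (-17/15)*sqrt(1 - ρ/(-4/3)): its argument vanishes at ρ = -4/3, a square-root branch point, modulus 4/3.
The radius of convergence is the smallest modulus among the singular points: 2/11.
The branch term is analytic at 2/11 and contributes nothing to the residue; only the rational part matters.
At the order-2 pole 2/11 set g(ρ) = (ρ - (2/11))^2*(rational part) = -13*ρ**2/2 + 40*ρ/19 + 1/35.
Order-2 pole: residue = g'(a); g'(2/11) = -54/209, so the residue is -54/209.
List the singular points by increasing real part (a conjugate pair: the negative imaginary part first).


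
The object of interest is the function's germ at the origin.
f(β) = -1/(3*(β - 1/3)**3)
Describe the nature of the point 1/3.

The point is a pole of order 3.

The denominator factor β - 1/3 vanishes at 1/3 and appears to the power 3; the numerator there equals -1/3, nonzero, and no other factor vanishes.
Hence a pole whose order is the multiplicity, 3.


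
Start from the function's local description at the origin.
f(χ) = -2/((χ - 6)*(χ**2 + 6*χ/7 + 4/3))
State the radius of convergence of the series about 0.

The radius of convergence is (2/3)*sqrt(3).

Denominator factor (χ**2 + 6*χ/7 + 4/3): discriminant -676/147, complex-conjugate roots (-3/7) + ((13/21)*sqrt(3))*i and (-3/7) - ((13/21)*sqrt(3))*i; poles of order 1, moduli (2/3)*sqrt(3) and (2/3)*sqrt(3).
Denominator factor (χ - 6): pole of order 1 at 6, modulus 6.
The radius of convergence is the smallest modulus among the singular points: (2/3)*sqrt(3).


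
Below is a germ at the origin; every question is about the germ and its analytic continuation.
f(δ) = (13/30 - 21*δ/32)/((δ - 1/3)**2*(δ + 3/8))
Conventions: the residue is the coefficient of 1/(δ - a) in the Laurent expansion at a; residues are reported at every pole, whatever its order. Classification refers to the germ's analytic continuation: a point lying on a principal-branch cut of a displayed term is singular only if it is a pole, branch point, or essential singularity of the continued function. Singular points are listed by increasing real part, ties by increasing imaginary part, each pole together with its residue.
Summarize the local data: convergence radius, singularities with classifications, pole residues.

Radius of convergence at 0: 1/3.
At -3/8: a pole of order 1; residue 7827/5780.
At 1/3: a pole of order 2; residue -7827/5780.

Denominator factor (δ - 1/3)^2: pole of order 2 at 1/3, modulus 1/3.
Denominator factor (δ + 3/8): pole of order 1 at -3/8, modulus 3/8.
The radius of convergence is the smallest modulus among the singular points: 1/3.
At the order-1 pole -3/8 set g(δ) = (δ - (-3/8))*f(δ) = (13/30 - 21*δ/32)/(δ - 1/3)**2.
Simple pole: residue = g(a) at a = -3/8, which is 7827/5780.
At the order-2 pole 1/3 set g(δ) = (δ - (1/3))^2*f(δ) = (13/30 - 21*δ/32)/(δ + 3/8).
Order-2 pole: residue = g'(a); g'(1/3) = -7827/5780, so the residue is -7827/5780.
List the singular points by increasing real part (a conjugate pair: the negative imaginary part first).


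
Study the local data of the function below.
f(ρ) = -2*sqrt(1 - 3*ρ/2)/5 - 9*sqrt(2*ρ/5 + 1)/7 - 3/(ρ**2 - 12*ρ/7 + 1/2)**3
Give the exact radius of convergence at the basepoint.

Denominator factor (ρ**2 - 12*ρ/7 + 1/2)^3: discriminant 46/49, real irrational roots 6/7 + (1/14)*sqrt(46) and 6/7 - (1/14)*sqrt(46); poles of order 3, moduli 6/7 + (1/14)*sqrt(46) and 6/7 - (1/14)*sqrt(46).
Branch term (-2/5)*sqrt(1 - ρ/(2/3)): its argument vanishes at ρ = 2/3, a square-root branch point, modulus 2/3.
Branch term (-9/7)*sqrt(1 - ρ/(-5/2)): its argument vanishes at ρ = -5/2, a square-root branch point, modulus 5/2.
The radius of convergence is the smallest modulus among the singular points: 6/7 - (1/14)*sqrt(46).

The radius of convergence is 6/7 - (1/14)*sqrt(46).


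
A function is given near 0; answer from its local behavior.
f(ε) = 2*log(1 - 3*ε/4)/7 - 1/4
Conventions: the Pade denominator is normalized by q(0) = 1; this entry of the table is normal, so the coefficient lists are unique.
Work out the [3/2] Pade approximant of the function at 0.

Taylor coefficients needed (expand at 0): a_0 = -1/4, a_1 = -3/14, a_2 = -9/112, a_3 = -9/224, a_4 = -81/3584, a_5 = -243/17920.
Write the denominator as Q(ε) = 1 + q1*ε + q2*ε^2. Requiring Q*f - P = O(ε^6) with deg P <= 3 kills the coefficients of ε^4..ε^5 in Q*f:
  ε^4: a_4 + q1*a_3 + q2*a_2 = 0, i.e. -81/3584 + (-9/224)*q1 + (-9/112)*q2 = 0.
  ε^5: a_5 + q1*a_4 + q2*a_3 = 0, i.e. -243/17920 + (-81/3584)*q1 + (-9/224)*q2 = 0.
Solving this linear system: q1 = -9/10, q2 = 27/160.
The numerator is Q*f truncated at degree 3: P0 = a_0 = -1/4; P1 = a_1 + q1*a_0 = 3/280; P2 = a_2 + q1*a_1 + q2*a_0 = 9/128; P3 = a_3 + q1*a_2 + q2*a_1 = -9/2240.

The Pade approximant has numerator coefficients [-1/4, 3/280, 9/128, -9/2240]; denominator coefficients [1, -9/10, 27/160].


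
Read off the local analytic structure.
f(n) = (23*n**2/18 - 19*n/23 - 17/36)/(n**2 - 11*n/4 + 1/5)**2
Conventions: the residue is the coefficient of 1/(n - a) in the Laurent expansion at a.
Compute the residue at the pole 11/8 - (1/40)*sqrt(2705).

The factor n**2 - 11*n/4 + 1/5 splits as (n - a)(n - a') with a = 11/8 - (1/40)*sqrt(2705), a' = 11/8 + (1/40)*sqrt(2705). At the order-2 pole a set g(n) = (n - a)^2*f(n) = [23*n**2/18 - 19*n/23 - 17/36] / (n - a')^2.
Order-2 pole: residue = g'(a); g'(11/8 - (1/40)*sqrt(2705)) = -(59728/20194989)*sqrt(2705), so the residue is -(59728/20194989)*sqrt(2705).

The residue is -(59728/20194989)*sqrt(2705).


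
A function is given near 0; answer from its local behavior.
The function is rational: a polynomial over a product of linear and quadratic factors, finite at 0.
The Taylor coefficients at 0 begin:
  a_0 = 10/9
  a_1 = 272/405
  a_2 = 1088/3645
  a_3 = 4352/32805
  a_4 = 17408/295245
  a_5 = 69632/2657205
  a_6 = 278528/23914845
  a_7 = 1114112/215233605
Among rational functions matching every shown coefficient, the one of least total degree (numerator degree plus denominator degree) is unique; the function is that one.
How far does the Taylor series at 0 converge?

No rational of total degree below 2 reproduces all 8 coefficients; solving the [1/1] Pade equations on them gives f(x) = (-2*x/5 - 5/2)/(x - 9/4), whose expansion matches every shown term.
Denominator factor (x - 9/4): pole of order 1 at 9/4, modulus 9/4.
The radius of convergence is the smallest modulus among the singular points: 9/4.

The radius of convergence is 9/4.


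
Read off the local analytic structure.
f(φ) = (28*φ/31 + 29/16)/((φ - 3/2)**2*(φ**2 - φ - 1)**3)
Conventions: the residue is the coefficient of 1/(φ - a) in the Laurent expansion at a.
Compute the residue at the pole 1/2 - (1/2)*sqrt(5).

The factor φ**2 - φ - 1 splits as (φ - a)(φ - a') with a = 1/2 - (1/2)*sqrt(5), a' = 1/2 + (1/2)*sqrt(5). At the order-3 pole a set g(φ) = (φ - a)^3*f(φ) = [(28*φ/31 + 29/16)/(φ - 3/2)**2] / (φ - a')^3.
Order-3 pole: residue = g''(a)/2; g''(1/2 - (1/2)*sqrt(5)) = 152608/31 - (8531461/3875)*sqrt(5), so the residue is 76304/31 - (8531461/7750)*sqrt(5).

The residue is 76304/31 - (8531461/7750)*sqrt(5).


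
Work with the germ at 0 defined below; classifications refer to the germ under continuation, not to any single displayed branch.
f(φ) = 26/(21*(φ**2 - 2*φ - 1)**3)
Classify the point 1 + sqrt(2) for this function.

The point is a pole of order 3.

The denominator factor φ**2 - 2*φ - 1 vanishes at 1 + sqrt(2) and appears to the power 3; the numerator there equals 26/21, nonzero, and no other factor vanishes.
Hence a pole whose order is the multiplicity, 3.


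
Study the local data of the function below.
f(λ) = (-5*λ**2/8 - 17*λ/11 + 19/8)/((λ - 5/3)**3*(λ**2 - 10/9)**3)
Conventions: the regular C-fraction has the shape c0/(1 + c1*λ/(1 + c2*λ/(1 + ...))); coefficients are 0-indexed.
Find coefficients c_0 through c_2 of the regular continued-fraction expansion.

The regular C-fraction coefficients are [373977/1000000, -1201/1045, -4596771/2510090].

Taylor coefficients (expand at 0): a_0 = 373977/1000000, a_1 = 23639283/55000000, a_2 = 704592351/550000000.
c0 = a_0 = 373977/1000000. Peel one level at a time: if S = 1 + c*λ/S' with S'(0) = 1, then c is the λ-coefficient of S and S' = c*λ/(S - 1).
S_1 = c0/f = 1 + (-1201/1045)*λ + (-4596771/2184050)*λ^2 + ...; c1 = -1201/1045.
S_2 = c1*λ/(S_1 - 1) = 1 + (-4596771/2510090)*λ + ...; c2 = -4596771/2510090.


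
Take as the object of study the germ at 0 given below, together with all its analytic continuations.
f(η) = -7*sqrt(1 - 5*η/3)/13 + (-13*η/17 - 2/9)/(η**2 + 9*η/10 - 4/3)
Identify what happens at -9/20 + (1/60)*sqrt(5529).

The point is a pole of order 1.

The denominator factor η**2 + 9*η/10 - 4/3 vanishes at -9/20 + (1/60)*sqrt(5529) and appears to the power 1; the numerator there equals 373/3060 - (13/1020)*sqrt(5529), nonzero, and no other factor vanishes.
The branch terms are analytic at this point.
Hence a pole whose order is the multiplicity, 1.


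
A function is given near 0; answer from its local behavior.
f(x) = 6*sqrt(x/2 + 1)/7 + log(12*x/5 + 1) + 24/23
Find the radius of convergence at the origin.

Branch term (1)*log(1 - x/(-5/12)): its argument vanishes at x = -5/12, a logarithmic branch point, modulus 5/12.
Branch term (6/7)*sqrt(1 - x/(-2)): its argument vanishes at x = -2, a square-root branch point, modulus 2.
The radius of convergence is the smallest modulus among the singular points: 5/12.

The radius of convergence is 5/12.


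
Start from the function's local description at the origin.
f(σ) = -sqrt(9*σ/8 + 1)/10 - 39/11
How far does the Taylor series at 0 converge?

Branch term (-1/10)*sqrt(1 - σ/(-8/9)): its argument vanishes at σ = -8/9, a square-root branch point, modulus 8/9.
The radius of convergence is the smallest modulus among the singular points: 8/9.

The radius of convergence is 8/9.


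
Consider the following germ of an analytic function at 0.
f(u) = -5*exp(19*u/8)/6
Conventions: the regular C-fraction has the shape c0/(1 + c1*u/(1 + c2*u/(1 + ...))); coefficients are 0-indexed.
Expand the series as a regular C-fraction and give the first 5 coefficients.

The regular C-fraction coefficients are [-5/6, -19/8, 19/16, -19/48, 19/48].

Taylor coefficients (expand at 0): a_0 = -5/6, a_1 = -95/48, a_2 = -1805/768, a_3 = -34295/18432, a_4 = -651605/589824.
c0 = a_0 = -5/6. Peel one level at a time: if S = 1 + c*u/S' with S'(0) = 1, then c is the u-coefficient of S and S' = c*u/(S - 1).
S_1 = c0/f = 1 + (-19/8)*u + (361/128)*u^2 + ...; c1 = -19/8.
S_2 = c1*u/(S_1 - 1) = 1 + (19/16)*u + (361/768)*u^2 + ...; c2 = 19/16.
S_3 = c2*u/(S_2 - 1) = 1 + (-19/48)*u + (361/2304)*u^2 + ...; c3 = -19/48.
S_4 = c3*u/(S_3 - 1) = 1 + (19/48)*u + ...; c4 = 19/48.


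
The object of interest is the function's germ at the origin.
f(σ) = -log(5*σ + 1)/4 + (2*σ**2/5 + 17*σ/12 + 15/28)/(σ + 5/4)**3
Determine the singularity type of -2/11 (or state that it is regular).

Denominator factors: σ + 5/4 = 47/44 at σ = -2/11 — none vanishes.
Branch term log(1 - σ/(-1/5)): argument at -2/11 is 1/11, nonzero, so -2/11 is not its branch point (a point on a principal cut is still regular for the continued germ).
So the germ continues analytically to -2/11.

The point is a regular point.


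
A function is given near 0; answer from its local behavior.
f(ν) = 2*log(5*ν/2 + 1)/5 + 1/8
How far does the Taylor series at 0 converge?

The radius of convergence is 2/5.

Branch term (2/5)*log(1 - ν/(-2/5)): its argument vanishes at ν = -2/5, a logarithmic branch point, modulus 2/5.
The radius of convergence is the smallest modulus among the singular points: 2/5.


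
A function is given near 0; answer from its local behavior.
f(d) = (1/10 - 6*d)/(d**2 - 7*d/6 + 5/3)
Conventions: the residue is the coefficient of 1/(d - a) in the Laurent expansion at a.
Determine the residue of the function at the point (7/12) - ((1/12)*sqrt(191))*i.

The residue is (-3) - ((102/955)*sqrt(191))*i.

The factor d**2 - 7*d/6 + 5/3 splits as (d - a)(d - a') with a = (7/12) - ((1/12)*sqrt(191))*i, a' = (7/12) + ((1/12)*sqrt(191))*i. At the order-1 pole a set g(d) = (d - a)*f(d) = [1/10 - 6*d] / (d - a').
Simple pole: residue = g(a) at a = (7/12) - ((1/12)*sqrt(191))*i, which is (-3) - ((102/955)*sqrt(191))*i.


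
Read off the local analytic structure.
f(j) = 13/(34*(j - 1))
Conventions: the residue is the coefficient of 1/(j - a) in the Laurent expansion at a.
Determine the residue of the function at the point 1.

At the order-1 pole 1 set g(j) = (j - (1))*f(j) = 13/34.
Simple pole: residue = g(a) at a = 1, which is 13/34.

The residue is 13/34.


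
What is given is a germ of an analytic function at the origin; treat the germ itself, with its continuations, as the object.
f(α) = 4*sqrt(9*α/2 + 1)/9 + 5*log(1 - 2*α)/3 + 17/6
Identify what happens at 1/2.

The point is a logarithmic branch point.

The term (5/3)*log(1 - α/(1/2)) has argument 1 - 1/2/(1/2) = 0 at 1/2: a logarithmic (infinitely-sheeted) branch point; the remaining terms are analytic or single-valued there.


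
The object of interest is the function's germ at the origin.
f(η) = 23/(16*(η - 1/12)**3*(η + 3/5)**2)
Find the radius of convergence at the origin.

The radius of convergence is 1/12.

Denominator factor (η + 3/5)^2: pole of order 2 at -3/5, modulus 3/5.
Denominator factor (η - 1/12)^3: pole of order 3 at 1/12, modulus 1/12.
The radius of convergence is the smallest modulus among the singular points: 1/12.


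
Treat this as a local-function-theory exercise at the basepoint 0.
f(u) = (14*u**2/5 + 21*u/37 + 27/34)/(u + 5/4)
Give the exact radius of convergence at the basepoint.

The radius of convergence is 5/4.

Denominator factor (u + 5/4): pole of order 1 at -5/4, modulus 5/4.
The radius of convergence is the smallest modulus among the singular points: 5/4.


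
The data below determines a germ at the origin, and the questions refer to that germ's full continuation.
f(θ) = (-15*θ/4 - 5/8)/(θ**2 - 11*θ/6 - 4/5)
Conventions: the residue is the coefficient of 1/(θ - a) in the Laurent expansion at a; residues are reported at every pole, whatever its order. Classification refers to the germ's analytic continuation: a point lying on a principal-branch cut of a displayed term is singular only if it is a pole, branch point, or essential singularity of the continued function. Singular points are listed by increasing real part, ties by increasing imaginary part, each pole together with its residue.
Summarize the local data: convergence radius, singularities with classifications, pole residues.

Radius of convergence at 0: -11/12 + (1/60)*sqrt(5905).
At 11/12 - (1/60)*sqrt(5905): a pole of order 1; residue -15/8 + (195/9448)*sqrt(5905).
At 11/12 + (1/60)*sqrt(5905): a pole of order 1; residue -15/8 - (195/9448)*sqrt(5905).


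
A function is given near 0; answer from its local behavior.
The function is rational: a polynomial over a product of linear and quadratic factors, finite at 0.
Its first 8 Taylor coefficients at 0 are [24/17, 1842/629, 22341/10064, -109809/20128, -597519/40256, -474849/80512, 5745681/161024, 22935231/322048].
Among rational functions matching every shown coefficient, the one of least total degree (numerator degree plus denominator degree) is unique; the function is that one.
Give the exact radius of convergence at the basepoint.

The radius of convergence is (1/3)*sqrt(3).

No rational of total degree below 4 reproduces all 8 coefficients; solving the [2/2] Pade equations on them gives f(φ) = (11*φ**2/16 + 10*φ/37 + 8/17)/(φ**2 - φ/2 + 1/3), whose expansion matches every shown term.
Denominator factor (φ**2 - φ/2 + 1/3): discriminant -13/12, complex-conjugate roots (1/4) + ((1/12)*sqrt(39))*i and (1/4) - ((1/12)*sqrt(39))*i; poles of order 1, moduli (1/3)*sqrt(3) and (1/3)*sqrt(3).
The radius of convergence is the smallest modulus among the singular points: (1/3)*sqrt(3).


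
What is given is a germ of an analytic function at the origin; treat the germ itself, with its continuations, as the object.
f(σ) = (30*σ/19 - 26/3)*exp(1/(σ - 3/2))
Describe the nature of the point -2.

The point is a regular point.

There is no denominator, hence no pole anywhere.
The essential point of exp(1/(σ - (3/2))) is 3/2, not -2.
So the germ continues analytically to -2.


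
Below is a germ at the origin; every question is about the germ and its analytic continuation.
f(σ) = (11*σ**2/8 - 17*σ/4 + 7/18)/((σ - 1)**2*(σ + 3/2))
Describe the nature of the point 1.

The denominator factor σ - 1 vanishes at 1 and appears to the power 2; the numerator there equals -179/72, nonzero, and no other factor vanishes.
Hence a pole whose order is the multiplicity, 2.

The point is a pole of order 2.


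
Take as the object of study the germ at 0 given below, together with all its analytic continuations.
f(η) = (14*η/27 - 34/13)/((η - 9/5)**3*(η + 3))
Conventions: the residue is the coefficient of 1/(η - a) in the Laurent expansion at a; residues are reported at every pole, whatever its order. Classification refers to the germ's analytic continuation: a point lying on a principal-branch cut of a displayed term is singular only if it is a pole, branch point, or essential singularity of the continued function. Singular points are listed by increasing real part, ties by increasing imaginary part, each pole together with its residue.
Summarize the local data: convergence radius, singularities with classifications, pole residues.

Denominator factor (η - 9/5)^3: pole of order 3 at 9/5, modulus 9/5.
Denominator factor (η + 3): pole of order 1 at -3, modulus 3.
The radius of convergence is the smallest modulus among the singular points: 9/5.
At the order-1 pole -3 set g(η) = (η - (-3))*f(η) = (14*η/27 - 34/13)/(η - 9/5)**3.
Simple pole: residue = g(a) at a = -3, which is 7625/202176.
At the order-3 pole 9/5 set g(η) = (η - (9/5))^3*f(η) = (14*η/27 - 34/13)/(η + 3).
Order-3 pole: residue = g''(a)/2; g''(9/5) = -7625/101088, so the residue is -7625/202176.
List the singular points by increasing real part (a conjugate pair: the negative imaginary part first).

Radius of convergence at 0: 9/5.
At -3: a pole of order 1; residue 7625/202176.
At 9/5: a pole of order 3; residue -7625/202176.


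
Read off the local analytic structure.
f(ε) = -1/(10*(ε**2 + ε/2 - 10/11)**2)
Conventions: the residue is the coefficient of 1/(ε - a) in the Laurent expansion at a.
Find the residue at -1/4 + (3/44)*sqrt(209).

The residue is (88/48735)*sqrt(209).

The factor ε**2 + ε/2 - 10/11 splits as (ε - a)(ε - a') with a = -1/4 + (3/44)*sqrt(209), a' = -1/4 - (3/44)*sqrt(209). At the order-2 pole a set g(ε) = (ε - a)^2*f(ε) = [-1/10] / (ε - a')^2.
Order-2 pole: residue = g'(a); g'(-1/4 + (3/44)*sqrt(209)) = (88/48735)*sqrt(209), so the residue is (88/48735)*sqrt(209).


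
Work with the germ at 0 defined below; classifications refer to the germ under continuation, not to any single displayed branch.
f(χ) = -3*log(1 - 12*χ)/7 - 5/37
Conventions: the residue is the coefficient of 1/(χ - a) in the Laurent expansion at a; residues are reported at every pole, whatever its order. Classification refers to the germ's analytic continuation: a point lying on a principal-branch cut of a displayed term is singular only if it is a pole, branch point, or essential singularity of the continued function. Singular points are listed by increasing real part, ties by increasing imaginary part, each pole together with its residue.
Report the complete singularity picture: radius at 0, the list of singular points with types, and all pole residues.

Branch term (-3/7)*log(1 - χ/(1/12)): its argument vanishes at χ = 1/12, a logarithmic branch point, modulus 1/12.
The radius of convergence is the smallest modulus among the singular points: 1/12.

Radius of convergence at 0: 1/12.
At 1/12: a logarithmic branch point.


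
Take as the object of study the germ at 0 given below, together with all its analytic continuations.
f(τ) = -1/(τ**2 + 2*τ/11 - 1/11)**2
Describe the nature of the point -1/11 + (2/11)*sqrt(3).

The point is a pole of order 2.

The denominator factor τ**2 + 2*τ/11 - 1/11 vanishes at -1/11 + (2/11)*sqrt(3) and appears to the power 2; the numerator there equals -1, nonzero, and no other factor vanishes.
Hence a pole whose order is the multiplicity, 2.


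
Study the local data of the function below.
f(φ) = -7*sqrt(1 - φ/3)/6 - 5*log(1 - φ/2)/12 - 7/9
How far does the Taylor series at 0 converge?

The radius of convergence is 2.

Branch term (-7/6)*sqrt(1 - φ/(3)): its argument vanishes at φ = 3, a square-root branch point, modulus 3.
Branch term (-5/12)*log(1 - φ/(2)): its argument vanishes at φ = 2, a logarithmic branch point, modulus 2.
The radius of convergence is the smallest modulus among the singular points: 2.


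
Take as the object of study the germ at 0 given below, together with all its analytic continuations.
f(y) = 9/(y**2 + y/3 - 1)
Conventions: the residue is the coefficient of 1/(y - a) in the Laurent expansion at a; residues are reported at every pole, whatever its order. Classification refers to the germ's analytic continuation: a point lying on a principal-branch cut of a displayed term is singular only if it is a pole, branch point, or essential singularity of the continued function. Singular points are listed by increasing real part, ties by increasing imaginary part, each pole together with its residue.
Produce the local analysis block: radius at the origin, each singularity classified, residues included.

Radius of convergence at 0: -1/6 + (1/6)*sqrt(37).
At -1/6 - (1/6)*sqrt(37): a pole of order 1; residue -(27/37)*sqrt(37).
At -1/6 + (1/6)*sqrt(37): a pole of order 1; residue (27/37)*sqrt(37).

Denominator factor (y**2 + y/3 - 1): discriminant 37/9, real irrational roots -1/6 + (1/6)*sqrt(37) and -1/6 - (1/6)*sqrt(37); poles of order 1, moduli -1/6 + (1/6)*sqrt(37) and 1/6 + (1/6)*sqrt(37).
The radius of convergence is the smallest modulus among the singular points: -1/6 + (1/6)*sqrt(37).
The factor y**2 + y/3 - 1 splits as (y - a)(y - a') with a = -1/6 - (1/6)*sqrt(37), a' = -1/6 + (1/6)*sqrt(37). At the order-1 pole a set g(y) = (y - a)*f(y) = [9] / (y - a').
Simple pole: residue = g(a) at a = -1/6 - (1/6)*sqrt(37), which is -(27/37)*sqrt(37).
The factor y**2 + y/3 - 1 splits as (y - a)(y - a') with a = -1/6 + (1/6)*sqrt(37), a' = -1/6 - (1/6)*sqrt(37). At the order-1 pole a set g(y) = (y - a)*f(y) = [9] / (y - a').
Simple pole: residue = g(a) at a = -1/6 + (1/6)*sqrt(37), which is (27/37)*sqrt(37).
List the singular points by increasing real part (a conjugate pair: the negative imaginary part first).


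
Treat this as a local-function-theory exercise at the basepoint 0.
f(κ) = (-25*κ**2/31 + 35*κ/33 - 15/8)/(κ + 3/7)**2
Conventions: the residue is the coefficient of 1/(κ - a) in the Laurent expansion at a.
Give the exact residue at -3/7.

At the order-2 pole -3/7 set g(κ) = (κ - (-3/7))^2*f(κ) = -25*κ**2/31 + 35*κ/33 - 15/8.
Order-2 pole: residue = g'(a); g'(-3/7) = 12545/7161, so the residue is 12545/7161.

The residue is 12545/7161.


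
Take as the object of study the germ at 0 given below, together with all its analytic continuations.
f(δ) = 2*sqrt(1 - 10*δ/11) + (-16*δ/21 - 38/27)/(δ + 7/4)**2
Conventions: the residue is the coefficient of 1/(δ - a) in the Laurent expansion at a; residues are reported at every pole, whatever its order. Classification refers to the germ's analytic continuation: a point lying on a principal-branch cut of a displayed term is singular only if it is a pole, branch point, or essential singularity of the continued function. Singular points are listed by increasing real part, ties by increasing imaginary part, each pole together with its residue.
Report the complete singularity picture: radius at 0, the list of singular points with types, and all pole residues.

Denominator factor (δ + 7/4)^2: pole of order 2 at -7/4, modulus 7/4.
Branch term (2)*sqrt(1 - δ/(11/10)): its argument vanishes at δ = 11/10, a square-root branch point, modulus 11/10.
The radius of convergence is the smallest modulus among the singular points: 11/10.
The branch term is analytic at -7/4 and contributes nothing to the residue; only the rational part matters.
At the order-2 pole -7/4 set g(δ) = (δ - (-7/4))^2*(rational part) = -16*δ/21 - 38/27.
Order-2 pole: residue = g'(a); g'(-7/4) = -16/21, so the residue is -16/21.
List the singular points by increasing real part (a conjugate pair: the negative imaginary part first).

Radius of convergence at 0: 11/10.
At -7/4: a pole of order 2; residue -16/21.
At 11/10: an algebraic (square-root) branch point.


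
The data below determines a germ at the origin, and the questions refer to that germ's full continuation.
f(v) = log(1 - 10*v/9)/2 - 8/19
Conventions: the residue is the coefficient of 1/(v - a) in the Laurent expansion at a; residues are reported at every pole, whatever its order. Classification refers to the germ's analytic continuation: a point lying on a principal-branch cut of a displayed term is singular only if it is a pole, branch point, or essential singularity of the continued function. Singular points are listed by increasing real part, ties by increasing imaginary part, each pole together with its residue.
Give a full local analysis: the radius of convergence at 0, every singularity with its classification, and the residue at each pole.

Branch term (1/2)*log(1 - v/(9/10)): its argument vanishes at v = 9/10, a logarithmic branch point, modulus 9/10.
The radius of convergence is the smallest modulus among the singular points: 9/10.

Radius of convergence at 0: 9/10.
At 9/10: a logarithmic branch point.


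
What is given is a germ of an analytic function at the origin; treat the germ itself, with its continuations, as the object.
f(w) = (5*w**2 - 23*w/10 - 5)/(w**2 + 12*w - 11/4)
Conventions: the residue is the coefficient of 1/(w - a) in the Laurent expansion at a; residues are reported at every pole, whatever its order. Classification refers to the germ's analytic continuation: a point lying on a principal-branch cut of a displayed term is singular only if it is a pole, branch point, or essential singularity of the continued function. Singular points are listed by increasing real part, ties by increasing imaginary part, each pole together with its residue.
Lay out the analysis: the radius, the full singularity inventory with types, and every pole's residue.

Denominator factor (w**2 + 12*w - 11/4): discriminant 155, real irrational roots -6 + (1/2)*sqrt(155) and -6 - (1/2)*sqrt(155); poles of order 1, moduli -6 + (1/2)*sqrt(155) and 6 + (1/2)*sqrt(155).
The radius of convergence is the smallest modulus among the singular points: -6 + (1/2)*sqrt(155).
The factor w**2 + 12*w - 11/4 splits as (w - a)(w - a') with a = -6 - (1/2)*sqrt(155), a' = -6 + (1/2)*sqrt(155). At the order-1 pole a set g(w) = (w - a)*f(w) = [5*w**2 - 23*w/10 - 5] / (w - a').
Simple pole: residue = g(a) at a = -6 - (1/2)*sqrt(155), which is -623/20 - (7651/3100)*sqrt(155).
The factor w**2 + 12*w - 11/4 splits as (w - a)(w - a') with a = -6 + (1/2)*sqrt(155), a' = -6 - (1/2)*sqrt(155). At the order-1 pole a set g(w) = (w - a)*f(w) = [5*w**2 - 23*w/10 - 5] / (w - a').
Simple pole: residue = g(a) at a = -6 + (1/2)*sqrt(155), which is -623/20 + (7651/3100)*sqrt(155).
List the singular points by increasing real part (a conjugate pair: the negative imaginary part first).

Radius of convergence at 0: -6 + (1/2)*sqrt(155).
At -6 - (1/2)*sqrt(155): a pole of order 1; residue -623/20 - (7651/3100)*sqrt(155).
At -6 + (1/2)*sqrt(155): a pole of order 1; residue -623/20 + (7651/3100)*sqrt(155).
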